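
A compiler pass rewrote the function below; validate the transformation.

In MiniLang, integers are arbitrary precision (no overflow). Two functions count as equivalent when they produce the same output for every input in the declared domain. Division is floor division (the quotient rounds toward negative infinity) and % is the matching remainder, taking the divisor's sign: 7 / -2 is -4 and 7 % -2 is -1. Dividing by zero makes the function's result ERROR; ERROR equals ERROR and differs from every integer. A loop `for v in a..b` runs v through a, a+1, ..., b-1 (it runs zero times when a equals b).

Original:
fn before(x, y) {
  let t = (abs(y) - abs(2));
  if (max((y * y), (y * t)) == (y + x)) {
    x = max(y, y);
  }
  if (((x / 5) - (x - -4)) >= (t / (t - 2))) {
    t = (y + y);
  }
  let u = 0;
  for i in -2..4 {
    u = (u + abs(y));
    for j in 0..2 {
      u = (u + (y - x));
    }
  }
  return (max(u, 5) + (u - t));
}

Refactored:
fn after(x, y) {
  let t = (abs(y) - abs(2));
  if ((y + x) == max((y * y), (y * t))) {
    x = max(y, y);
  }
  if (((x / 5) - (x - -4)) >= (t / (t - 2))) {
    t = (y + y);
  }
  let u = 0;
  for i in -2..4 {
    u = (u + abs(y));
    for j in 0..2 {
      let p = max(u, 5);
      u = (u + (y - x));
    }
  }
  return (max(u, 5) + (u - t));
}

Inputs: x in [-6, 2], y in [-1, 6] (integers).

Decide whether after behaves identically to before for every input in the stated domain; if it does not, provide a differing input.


Among the additions is an assignment to `p` whose value nothing reads, and its value is discarded; all 72 inputs agree.
verdict: equivalent


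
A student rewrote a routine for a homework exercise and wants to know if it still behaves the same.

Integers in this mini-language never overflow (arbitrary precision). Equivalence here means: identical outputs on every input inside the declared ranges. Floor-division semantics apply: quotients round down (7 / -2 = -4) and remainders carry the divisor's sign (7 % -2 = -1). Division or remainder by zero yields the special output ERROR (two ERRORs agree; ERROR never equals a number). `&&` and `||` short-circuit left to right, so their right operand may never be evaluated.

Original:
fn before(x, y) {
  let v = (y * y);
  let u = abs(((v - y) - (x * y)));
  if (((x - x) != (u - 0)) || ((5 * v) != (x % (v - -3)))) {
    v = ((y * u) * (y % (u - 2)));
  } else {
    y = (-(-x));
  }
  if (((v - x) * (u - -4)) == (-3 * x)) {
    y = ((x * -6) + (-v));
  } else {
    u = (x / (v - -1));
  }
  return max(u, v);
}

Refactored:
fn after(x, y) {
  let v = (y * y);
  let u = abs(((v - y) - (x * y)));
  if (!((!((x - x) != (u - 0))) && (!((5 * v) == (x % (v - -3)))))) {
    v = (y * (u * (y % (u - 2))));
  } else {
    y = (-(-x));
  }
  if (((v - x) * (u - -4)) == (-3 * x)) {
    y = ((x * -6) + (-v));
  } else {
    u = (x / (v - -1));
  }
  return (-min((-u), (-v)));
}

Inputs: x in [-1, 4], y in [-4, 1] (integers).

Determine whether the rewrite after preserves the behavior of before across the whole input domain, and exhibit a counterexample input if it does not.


Not equivalent: x=0, y=1 separates them (0 vs 1).
before: v = 1; u = 0; (((x - x) != (u - 0)) || ((5 * v) != (x % (v - -3)))) -> true; v = 0; (((v - x) * (u - -4)) == (-3 * x)) -> true; y = 0; return 0
after: v = 1; u = 0; (!((!((x - x) != (u - 0))) && (!((5 * v) == (x % (v - -3)))))) -> false; y = 0; (((v - x) * (u - -4)) == (-3 * x)) -> false; u = 0; return 1
verdict: not equivalent; witness: x=0, y=1


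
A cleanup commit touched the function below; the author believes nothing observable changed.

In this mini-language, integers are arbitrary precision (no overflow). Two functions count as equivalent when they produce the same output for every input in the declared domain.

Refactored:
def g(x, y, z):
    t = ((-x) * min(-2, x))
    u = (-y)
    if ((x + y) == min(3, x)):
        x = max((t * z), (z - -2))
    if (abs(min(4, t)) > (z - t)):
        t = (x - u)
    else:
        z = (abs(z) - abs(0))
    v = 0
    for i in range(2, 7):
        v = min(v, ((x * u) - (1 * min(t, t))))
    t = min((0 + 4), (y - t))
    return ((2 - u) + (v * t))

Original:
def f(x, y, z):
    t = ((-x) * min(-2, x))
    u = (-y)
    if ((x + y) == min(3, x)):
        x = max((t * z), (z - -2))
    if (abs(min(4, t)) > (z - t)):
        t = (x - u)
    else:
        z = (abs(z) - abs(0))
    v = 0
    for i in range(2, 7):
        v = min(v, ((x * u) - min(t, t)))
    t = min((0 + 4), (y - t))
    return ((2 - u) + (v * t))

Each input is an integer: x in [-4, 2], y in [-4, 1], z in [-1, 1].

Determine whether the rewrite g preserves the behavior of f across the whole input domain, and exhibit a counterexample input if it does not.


The two are interchangeable: constant usage differs, and arithmetic usage differs, and every declared input agrees.
One worked example (x=-3, y=-2, z=-1) — f: t = -9; u = 2; ((x + y) == min(3, x)) -> false; (abs(min(4, t)) > (z - t)) -> true; t = -5; v = 0; [i=2]; v = -1; [i=3]; v = -1; [i=4]; v = -1; [i=5]; v = -1; [i=6]; v = -1; t = 3; return -3; g: t = -9; u = 2; ((x + y) == min(3, x)) -> false; (abs(min(4, t)) > (z - t)) -> true; t = -5; v = 0; [i=2]; v = -1; [i=3]; v = -1; [i=4]; v = -1; [i=5]; v = -1; [i=6]; v = -1; t = 3; return -3; agreement on -3.
Every one of the 126 inputs gives matching results.
verdict: equivalent


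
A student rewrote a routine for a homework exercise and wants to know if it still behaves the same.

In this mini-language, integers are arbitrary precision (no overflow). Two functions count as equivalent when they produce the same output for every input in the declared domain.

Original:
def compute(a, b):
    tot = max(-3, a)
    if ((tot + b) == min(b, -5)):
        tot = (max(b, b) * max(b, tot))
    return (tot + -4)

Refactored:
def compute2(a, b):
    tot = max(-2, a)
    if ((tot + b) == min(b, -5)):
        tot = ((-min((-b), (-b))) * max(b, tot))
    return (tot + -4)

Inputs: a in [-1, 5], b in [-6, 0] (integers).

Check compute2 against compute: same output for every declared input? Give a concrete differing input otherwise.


The suspicious edit (`-3` became `-2`) never changes the result for any input inside the declared domain.
One worked example (a=5, b=0) — compute: tot := 5 | ((tot + b) == min(b, -5)): false | result 1; compute2: tot := 5 | ((tot + b) == min(b, -5)): false | result 1; agreement on 1.
An exhaustive pass over the 49 declared inputs shows identical outputs.
verdict: equivalent


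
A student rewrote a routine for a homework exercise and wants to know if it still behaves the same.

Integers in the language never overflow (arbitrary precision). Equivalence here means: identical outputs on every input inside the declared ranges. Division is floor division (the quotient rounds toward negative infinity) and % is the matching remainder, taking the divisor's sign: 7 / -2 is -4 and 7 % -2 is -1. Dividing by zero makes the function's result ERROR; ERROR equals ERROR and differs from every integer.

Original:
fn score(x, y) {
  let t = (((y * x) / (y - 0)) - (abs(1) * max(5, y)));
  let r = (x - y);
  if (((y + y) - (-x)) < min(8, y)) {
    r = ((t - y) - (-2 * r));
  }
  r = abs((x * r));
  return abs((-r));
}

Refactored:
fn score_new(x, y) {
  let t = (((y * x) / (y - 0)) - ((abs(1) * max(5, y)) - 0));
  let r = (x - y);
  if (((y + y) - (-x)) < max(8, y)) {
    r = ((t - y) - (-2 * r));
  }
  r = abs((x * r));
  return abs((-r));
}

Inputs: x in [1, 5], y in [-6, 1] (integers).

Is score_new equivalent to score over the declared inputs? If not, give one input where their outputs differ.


Run the pair on x=1, y=-1.
score: t=-4, then r=2, then (((y + y) - (-x)) < min(8, y)) is false, then r=2, then returns 2
score_new: t=-4, then r=2, then (((y + y) - (-x)) < max(8, y)) is true, then r=1, then r=1, then returns 1
2 and 1 differ, so these are not the same function on this domain.
verdict: not equivalent; witness: x=1, y=-1


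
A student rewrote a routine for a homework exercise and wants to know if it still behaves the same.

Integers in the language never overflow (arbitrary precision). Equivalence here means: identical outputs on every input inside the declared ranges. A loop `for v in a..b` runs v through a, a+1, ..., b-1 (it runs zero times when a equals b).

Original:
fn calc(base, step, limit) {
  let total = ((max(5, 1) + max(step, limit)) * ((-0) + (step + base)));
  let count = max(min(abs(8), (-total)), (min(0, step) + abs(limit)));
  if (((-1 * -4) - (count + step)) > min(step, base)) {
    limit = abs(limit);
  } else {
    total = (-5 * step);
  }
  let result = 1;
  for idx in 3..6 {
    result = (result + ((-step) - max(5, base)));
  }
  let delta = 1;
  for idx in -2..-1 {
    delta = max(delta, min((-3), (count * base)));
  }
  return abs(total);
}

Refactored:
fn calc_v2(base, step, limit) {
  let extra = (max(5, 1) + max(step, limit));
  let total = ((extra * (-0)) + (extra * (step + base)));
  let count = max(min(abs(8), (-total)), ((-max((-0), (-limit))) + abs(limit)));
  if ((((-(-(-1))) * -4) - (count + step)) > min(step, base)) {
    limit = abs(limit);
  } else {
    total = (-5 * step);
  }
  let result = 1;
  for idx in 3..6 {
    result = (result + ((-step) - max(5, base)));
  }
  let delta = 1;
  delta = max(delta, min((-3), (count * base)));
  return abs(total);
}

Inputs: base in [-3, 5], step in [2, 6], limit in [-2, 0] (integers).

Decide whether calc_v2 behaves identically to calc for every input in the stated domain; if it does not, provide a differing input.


Evaluate both at base=-3, step=5, limit=-2.
calc: total=20, then count=2, then (((-1 * -4) - (count + step)) > min(step, base)) is false, then total=-25, then result=1, then (idx=3), then result=-9, then (idx=4), then result=-19, then (idx=5), then result=-29, then delta=1, then (idx=-2), then delta=1, then returns 25
calc_v2: extra=10, then total=20, then count=0, then ((((-(-(-1))) * -4) - (count + step)) > min(step, base)) is true, then limit=2, then result=1, then (idx=3), then result=-9, then (idx=4), then result=-19, then (idx=5), then result=-29, then delta=1, then delta=1, then returns 20
25 against 20: the behavior changed.
verdict: not equivalent; witness: base=-3, step=5, limit=-2


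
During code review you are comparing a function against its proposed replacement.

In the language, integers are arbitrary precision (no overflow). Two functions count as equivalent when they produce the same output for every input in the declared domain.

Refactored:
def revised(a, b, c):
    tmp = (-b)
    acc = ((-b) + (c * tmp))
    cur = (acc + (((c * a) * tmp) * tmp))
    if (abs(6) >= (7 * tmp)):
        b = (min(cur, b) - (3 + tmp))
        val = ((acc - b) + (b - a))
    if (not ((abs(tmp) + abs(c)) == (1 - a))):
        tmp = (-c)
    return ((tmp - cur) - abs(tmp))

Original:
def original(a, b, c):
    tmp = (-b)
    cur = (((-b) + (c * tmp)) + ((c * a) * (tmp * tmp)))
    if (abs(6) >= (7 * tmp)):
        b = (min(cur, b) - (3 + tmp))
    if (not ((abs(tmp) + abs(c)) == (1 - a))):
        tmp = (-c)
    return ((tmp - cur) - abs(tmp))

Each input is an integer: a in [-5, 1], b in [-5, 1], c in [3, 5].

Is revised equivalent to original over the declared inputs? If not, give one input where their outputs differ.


The two are interchangeable: arithmetic usage differs; statement counts differ; local variable names differ, and every declared input agrees.
Spot check at a=-2, b=1, c=5 — original: tmp becomes -1; next cur becomes -16; next (abs(6) >= (7 * tmp)) evaluates to true; next b becomes -18; next (not ((abs(tmp) + abs(c)) == (1 - a))) evaluates to true; next tmp becomes -5; next final value 6. revised: tmp becomes -1; next acc becomes -6; next cur becomes -16; next (abs(6) >= (7 * tmp)) evaluates to true; next b becomes -18; next val becomes -4; next (not ((abs(tmp) + abs(c)) == (1 - a))) evaluates to true; next tmp becomes -5; next final value 6. Both give 6.
Sweeping the whole domain (147 inputs) finds no disagreement.
verdict: equivalent


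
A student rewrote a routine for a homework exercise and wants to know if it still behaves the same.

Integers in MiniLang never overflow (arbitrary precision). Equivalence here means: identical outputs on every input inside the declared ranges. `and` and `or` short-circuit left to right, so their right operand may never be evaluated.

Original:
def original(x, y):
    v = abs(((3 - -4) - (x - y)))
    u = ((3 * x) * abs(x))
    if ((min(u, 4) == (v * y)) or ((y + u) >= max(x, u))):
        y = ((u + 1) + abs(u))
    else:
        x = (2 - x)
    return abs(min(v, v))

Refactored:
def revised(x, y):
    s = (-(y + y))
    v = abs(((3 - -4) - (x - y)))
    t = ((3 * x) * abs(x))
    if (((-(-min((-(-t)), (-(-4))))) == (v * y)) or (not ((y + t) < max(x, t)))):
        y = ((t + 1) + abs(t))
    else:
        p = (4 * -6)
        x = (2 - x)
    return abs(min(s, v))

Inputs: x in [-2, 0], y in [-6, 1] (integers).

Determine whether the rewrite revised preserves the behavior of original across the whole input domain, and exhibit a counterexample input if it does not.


There is a counterexample at x=-2, y=-2: 7 on one side, 4 on the other.
original: v = 7; u = -12; ((min(u, 4) == (v * y)) or ((y + u) >= max(x, u))) -> false; x = 4; return 7
revised: s = 4; v = 7; t = -12; (((-(-min((-(-t)), (-(-4))))) == (v * y)) or (not ((y + t) < max(x, t)))) -> false; p = -24; x = 4; return 4
verdict: not equivalent; witness: x=-2, y=-2


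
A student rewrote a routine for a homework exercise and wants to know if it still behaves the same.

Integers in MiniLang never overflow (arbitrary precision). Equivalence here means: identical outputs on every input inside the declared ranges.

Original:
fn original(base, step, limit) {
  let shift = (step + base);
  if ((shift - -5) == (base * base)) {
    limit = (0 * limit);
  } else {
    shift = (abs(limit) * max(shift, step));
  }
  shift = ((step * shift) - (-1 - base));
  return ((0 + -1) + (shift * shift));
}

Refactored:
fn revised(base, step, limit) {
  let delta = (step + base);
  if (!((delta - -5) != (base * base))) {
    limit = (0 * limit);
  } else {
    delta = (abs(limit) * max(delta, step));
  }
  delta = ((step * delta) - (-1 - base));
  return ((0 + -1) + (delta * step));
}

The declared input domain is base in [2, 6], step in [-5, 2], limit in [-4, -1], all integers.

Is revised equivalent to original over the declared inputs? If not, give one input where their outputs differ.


These are not equivalent — on base=2, step=-5, limit=-4 the outputs split (3968 vs -316).
original: shift = -3; ((shift - -5) == (base * base)) -> false; shift = -12; shift = 63; return 3968
revised: delta = -3; (!((delta - -5) != (base * base))) -> false; delta = -12; delta = 63; return -316
verdict: not equivalent; witness: base=2, step=-5, limit=-4


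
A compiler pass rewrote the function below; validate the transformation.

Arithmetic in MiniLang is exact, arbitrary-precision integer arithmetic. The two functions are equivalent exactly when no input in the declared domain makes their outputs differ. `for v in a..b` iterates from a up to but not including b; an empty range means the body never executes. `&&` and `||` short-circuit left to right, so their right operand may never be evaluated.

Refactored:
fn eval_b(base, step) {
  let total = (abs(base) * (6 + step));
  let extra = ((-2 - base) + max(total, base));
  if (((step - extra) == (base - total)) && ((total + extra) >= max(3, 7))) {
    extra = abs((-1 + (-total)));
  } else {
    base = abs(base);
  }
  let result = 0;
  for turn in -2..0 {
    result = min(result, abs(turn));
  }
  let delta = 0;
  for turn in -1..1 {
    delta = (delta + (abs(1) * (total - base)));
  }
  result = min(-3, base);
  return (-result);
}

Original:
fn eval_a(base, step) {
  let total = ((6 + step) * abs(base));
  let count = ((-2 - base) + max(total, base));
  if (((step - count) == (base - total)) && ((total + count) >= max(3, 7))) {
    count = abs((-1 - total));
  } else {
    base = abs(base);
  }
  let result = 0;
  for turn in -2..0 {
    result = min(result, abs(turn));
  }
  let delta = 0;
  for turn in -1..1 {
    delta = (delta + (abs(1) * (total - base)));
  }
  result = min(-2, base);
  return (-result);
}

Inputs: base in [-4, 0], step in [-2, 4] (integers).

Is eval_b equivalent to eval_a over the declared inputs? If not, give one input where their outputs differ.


Not equivalent: base=-4, step=-1 separates them (2 vs 3).
eval_a: total becomes 20; next count becomes 22; next (((step - count) == (base - total)) && ((total + count) >= max(3, 7))) evaluates to false; next base becomes 4; next result becomes 0; next at turn=-2:; next result becomes 0; next at turn=-1:; next result becomes 0; next delta becomes 0; next at turn=-1:; next delta becomes 16; next at turn=0:; next delta becomes 32; next result becomes -2; next final value 2
eval_b: total becomes 20; next extra becomes 22; next (((step - extra) == (base - total)) && ((total + extra) >= max(3, 7))) evaluates to false; next base becomes 4; next result becomes 0; next at turn=-2:; next result becomes 0; next at turn=-1:; next result becomes 0; next delta becomes 0; next at turn=-1:; next delta becomes 16; next at turn=0:; next delta becomes 32; next result becomes -3; next final value 3
verdict: not equivalent; witness: base=-4, step=-1


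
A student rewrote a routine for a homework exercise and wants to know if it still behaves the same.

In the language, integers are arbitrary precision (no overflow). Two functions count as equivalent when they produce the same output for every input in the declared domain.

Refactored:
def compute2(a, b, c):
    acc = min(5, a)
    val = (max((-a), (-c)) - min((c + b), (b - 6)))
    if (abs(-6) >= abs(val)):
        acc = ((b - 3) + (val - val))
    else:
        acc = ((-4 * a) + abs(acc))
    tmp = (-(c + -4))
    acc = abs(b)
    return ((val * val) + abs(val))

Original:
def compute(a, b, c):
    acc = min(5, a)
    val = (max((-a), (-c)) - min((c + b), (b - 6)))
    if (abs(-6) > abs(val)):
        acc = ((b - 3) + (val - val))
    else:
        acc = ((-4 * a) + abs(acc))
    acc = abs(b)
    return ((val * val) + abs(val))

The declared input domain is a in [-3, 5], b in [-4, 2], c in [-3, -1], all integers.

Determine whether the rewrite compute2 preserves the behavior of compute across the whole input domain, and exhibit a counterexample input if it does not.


The edit looks behavioral (`(abs(-6) > abs(val))` became `(abs(-6) >= abs(val))`), but over these ranges it never changes the outcome.
One worked example (a=1, b=0, c=-2) — compute: acc = 1; val = 8; (abs(-6) > abs(val)) -> false; acc = -3; acc = 0; return 72; compute2: acc = 1; val = 8; (abs(-6) >= abs(val)) -> false; acc = -3; tmp = 6; acc = 0; return 72; agreement on 72.
Checked all 189 inputs in the declared domain: the outputs agree on every one.
verdict: equivalent


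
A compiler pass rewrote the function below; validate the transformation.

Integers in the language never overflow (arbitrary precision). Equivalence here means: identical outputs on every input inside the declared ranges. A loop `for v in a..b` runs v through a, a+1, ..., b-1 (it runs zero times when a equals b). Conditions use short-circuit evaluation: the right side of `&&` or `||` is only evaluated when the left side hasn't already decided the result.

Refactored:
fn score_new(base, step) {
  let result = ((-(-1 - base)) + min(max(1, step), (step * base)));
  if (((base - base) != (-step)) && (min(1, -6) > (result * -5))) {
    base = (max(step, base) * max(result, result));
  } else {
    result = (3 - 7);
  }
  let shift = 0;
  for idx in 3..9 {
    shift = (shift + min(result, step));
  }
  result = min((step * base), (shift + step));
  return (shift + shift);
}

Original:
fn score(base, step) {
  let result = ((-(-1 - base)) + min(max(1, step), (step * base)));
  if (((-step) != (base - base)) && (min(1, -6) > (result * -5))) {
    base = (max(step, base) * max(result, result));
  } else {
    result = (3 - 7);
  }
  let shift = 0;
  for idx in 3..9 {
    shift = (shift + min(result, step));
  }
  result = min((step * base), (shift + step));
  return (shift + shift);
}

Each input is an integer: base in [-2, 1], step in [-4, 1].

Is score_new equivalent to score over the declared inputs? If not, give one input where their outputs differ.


Behavior is preserved: although same computation, different form, the outputs never diverge.
Tracing base=1, step=1: score: result := 3 | (((-step) != (base - base)) && (min(1, -6) > (result * -5))): true | base := 3 | shift := 0 | iter idx=3: | shift := 1 | iter idx=4: | shift := 2 | iter idx=5: | shift := 3 | iter idx=6: | shift := 4 | iter idx=7: | shift := 5 | iter idx=8: | shift := 6 | result := 3 | result 12 | score_new: result := 3 | (((base - base) != (-step)) && (min(1, -6) > (result * -5))): true | base := 3 | shift := 0 | iter idx=3: | shift := 1 | iter idx=4: | shift := 2 | iter idx=5: | shift := 3 | iter idx=6: | shift := 4 | iter idx=7: | shift := 5 | iter idx=8: | shift := 6 | result := 3 | result 12 — matching result 12.
Checked all 24 inputs in the declared domain: the outputs agree on every one.
verdict: equivalent


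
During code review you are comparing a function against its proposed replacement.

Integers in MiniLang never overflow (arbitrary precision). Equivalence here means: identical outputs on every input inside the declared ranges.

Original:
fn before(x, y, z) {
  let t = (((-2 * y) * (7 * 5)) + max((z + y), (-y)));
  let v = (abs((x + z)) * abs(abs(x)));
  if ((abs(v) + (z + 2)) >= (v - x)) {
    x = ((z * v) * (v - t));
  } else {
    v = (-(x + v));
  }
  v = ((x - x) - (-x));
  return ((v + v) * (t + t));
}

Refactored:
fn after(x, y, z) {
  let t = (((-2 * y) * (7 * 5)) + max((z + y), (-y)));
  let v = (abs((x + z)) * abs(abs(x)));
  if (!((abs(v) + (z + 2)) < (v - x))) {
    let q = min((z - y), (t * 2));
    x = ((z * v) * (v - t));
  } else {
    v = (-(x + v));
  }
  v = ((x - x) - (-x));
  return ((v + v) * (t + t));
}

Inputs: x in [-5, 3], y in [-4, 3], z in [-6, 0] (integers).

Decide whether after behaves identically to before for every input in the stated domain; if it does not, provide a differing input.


Equivalent. The diff adds an assignment to `q` whose value nothing reads, which nothing downstream consumes.
Across all 504 domain points the two functions coincide.
As a probe, take x=2, y=-4, z=-3: before runs t = 284; v = 2; ((abs(v) + (z + 2)) >= (v - x)) -> true; x = 1692; v = 1692; return 1922112; after runs t = 284; v = 2; (!((abs(v) + (z + 2)) < (v - x))) -> true; q = 1; x = 1692; v = 1692; return 1922112; both end at 1922112.
verdict: equivalent


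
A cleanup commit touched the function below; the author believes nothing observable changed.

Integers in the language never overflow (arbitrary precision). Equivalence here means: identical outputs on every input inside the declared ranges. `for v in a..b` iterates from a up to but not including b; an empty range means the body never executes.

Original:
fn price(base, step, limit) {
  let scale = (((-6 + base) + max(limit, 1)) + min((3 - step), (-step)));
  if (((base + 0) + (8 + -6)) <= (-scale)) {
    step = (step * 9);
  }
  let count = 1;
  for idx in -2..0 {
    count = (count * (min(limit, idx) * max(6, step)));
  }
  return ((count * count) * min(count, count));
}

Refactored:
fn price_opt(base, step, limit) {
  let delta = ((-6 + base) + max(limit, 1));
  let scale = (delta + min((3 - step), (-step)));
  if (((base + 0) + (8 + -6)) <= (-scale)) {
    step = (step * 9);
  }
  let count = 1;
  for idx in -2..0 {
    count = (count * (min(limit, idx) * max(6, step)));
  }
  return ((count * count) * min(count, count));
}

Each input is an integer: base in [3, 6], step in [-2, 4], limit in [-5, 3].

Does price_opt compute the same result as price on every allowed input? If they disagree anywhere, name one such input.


Although statement counts differ, plus local variable names differ, 252/252 inputs agree.
verdict: equivalent


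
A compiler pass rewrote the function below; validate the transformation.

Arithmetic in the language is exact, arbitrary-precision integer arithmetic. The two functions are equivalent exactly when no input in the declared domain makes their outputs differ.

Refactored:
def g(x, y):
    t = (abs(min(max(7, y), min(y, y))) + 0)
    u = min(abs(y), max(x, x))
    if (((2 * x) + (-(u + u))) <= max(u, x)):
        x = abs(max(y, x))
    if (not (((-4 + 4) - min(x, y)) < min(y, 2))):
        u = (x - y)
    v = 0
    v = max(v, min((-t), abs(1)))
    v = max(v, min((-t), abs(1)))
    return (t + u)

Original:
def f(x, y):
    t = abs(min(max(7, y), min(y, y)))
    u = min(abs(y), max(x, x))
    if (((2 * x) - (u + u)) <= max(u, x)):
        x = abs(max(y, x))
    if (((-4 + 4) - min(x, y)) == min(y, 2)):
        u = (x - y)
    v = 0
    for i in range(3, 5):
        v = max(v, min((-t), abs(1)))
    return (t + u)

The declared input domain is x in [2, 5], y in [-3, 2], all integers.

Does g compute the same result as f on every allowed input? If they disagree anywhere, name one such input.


On input x=2, y=-3, f returns 5 while g returns 8.
verdict: not equivalent; witness: x=2, y=-3


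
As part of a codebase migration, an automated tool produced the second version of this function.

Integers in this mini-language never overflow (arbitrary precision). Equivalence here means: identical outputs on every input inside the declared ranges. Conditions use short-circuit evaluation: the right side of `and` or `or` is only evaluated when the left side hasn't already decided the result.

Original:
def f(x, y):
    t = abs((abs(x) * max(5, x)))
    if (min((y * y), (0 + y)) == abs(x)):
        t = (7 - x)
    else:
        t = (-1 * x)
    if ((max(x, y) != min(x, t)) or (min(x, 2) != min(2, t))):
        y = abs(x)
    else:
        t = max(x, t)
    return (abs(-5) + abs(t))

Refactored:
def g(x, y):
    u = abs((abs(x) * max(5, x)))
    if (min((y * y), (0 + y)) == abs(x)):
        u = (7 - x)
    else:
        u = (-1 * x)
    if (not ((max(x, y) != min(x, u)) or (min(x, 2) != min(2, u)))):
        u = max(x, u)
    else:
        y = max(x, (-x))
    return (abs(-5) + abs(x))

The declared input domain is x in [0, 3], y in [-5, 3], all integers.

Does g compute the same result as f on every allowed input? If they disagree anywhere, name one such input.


Consider the input x=0, y=0.
f: t := 0 | (min((y * y), (0 + y)) == abs(x)): true | t := 7 | ((max(x, y) != min(x, t)) or (min(x, 2) != min(2, t))): true | y := 0 | result 12
g: u := 0 | (min((y * y), (0 + y)) == abs(x)): true | u := 7 | (not ((max(x, y) != min(x, u)) or (min(x, 2) != min(2, u)))): false | y := 0 | result 5
12 != 5, so the rewrite changes behavior.
verdict: not equivalent; witness: x=0, y=0


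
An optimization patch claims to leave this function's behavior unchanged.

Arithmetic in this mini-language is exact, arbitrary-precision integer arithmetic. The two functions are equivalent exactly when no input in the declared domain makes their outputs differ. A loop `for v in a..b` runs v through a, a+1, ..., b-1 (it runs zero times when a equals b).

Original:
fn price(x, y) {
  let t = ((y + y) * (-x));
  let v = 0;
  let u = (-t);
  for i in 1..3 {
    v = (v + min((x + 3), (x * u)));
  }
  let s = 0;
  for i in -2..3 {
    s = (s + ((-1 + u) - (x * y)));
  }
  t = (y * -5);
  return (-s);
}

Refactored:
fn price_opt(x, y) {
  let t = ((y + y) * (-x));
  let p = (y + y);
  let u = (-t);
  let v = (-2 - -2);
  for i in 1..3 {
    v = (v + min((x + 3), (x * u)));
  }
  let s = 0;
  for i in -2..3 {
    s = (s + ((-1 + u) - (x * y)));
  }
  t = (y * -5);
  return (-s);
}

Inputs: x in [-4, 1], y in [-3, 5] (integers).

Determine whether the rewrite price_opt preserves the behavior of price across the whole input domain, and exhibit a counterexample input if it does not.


The two versions differ — the changes include constant usage differs, and local variable names differ, and arithmetic usage differs, and statement counts differ.
Spot check at x=-4, y=2 — price: t = 16; v = 0; u = -16; [i=1]; v = -1; [i=2]; v = -2; s = 0; [i=-2]; s = -9; [i=-1]; s = -18; [i=0]; s = -27; [i=1]; s = -36; [i=2]; s = -45; t = -10; return 45. price_opt: t = 16; p = 4; u = -16; v = 0; [i=1]; v = -1; [i=2]; v = -2; s = 0; [i=-2]; s = -9; [i=-1]; s = -18; [i=0]; s = -27; [i=1]; s = -36; [i=2]; s = -45; t = -10; return 45. Both give 45.
An exhaustive pass over the 54 declared inputs shows identical outputs.
verdict: equivalent


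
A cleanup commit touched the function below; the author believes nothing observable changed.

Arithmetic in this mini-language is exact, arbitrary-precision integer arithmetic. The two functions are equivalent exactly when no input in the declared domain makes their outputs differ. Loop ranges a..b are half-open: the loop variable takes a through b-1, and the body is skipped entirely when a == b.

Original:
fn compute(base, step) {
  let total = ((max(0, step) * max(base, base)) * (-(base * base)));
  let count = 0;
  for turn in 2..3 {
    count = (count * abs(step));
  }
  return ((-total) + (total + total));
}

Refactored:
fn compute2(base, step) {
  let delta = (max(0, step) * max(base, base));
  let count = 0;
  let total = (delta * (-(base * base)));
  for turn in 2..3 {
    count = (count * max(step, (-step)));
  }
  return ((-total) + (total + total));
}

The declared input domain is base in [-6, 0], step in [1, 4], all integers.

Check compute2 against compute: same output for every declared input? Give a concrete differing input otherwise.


Although local variable names differ, plus statement counts differ, plus min/max/abs usage differs, 28/28 inputs agree.
verdict: equivalent


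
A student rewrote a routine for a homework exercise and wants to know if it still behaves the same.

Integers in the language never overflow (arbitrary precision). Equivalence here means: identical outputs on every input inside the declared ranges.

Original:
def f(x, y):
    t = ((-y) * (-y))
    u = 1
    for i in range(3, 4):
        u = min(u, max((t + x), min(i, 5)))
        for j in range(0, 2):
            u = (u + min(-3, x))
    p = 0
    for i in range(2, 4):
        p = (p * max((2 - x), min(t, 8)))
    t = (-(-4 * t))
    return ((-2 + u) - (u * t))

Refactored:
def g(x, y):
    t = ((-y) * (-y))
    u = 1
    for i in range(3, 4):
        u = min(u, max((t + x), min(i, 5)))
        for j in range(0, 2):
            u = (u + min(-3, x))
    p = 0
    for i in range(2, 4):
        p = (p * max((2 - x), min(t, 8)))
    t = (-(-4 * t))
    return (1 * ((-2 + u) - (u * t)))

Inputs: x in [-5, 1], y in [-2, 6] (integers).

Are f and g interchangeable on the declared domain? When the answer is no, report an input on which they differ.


The two versions differ — the changes include constant usage differs; arithmetic usage differs.
Spot check at x=-2, y=-1 — f: t := 1 | u := 1 | iter i=3: | u := 1 | iter j=0: | u := -2 | iter j=1: | u := -5 | p := 0 | iter i=2: | p := 0 | iter i=3: | p := 0 | t := 4 | result 13. g: t := 1 | u := 1 | iter i=3: | u := 1 | iter j=0: | u := -2 | iter j=1: | u := -5 | p := 0 | iter i=2: | p := 0 | iter i=3: | p := 0 | t := 4 | result 13. Both give 13.
Every one of the 63 inputs gives matching results.
verdict: equivalent


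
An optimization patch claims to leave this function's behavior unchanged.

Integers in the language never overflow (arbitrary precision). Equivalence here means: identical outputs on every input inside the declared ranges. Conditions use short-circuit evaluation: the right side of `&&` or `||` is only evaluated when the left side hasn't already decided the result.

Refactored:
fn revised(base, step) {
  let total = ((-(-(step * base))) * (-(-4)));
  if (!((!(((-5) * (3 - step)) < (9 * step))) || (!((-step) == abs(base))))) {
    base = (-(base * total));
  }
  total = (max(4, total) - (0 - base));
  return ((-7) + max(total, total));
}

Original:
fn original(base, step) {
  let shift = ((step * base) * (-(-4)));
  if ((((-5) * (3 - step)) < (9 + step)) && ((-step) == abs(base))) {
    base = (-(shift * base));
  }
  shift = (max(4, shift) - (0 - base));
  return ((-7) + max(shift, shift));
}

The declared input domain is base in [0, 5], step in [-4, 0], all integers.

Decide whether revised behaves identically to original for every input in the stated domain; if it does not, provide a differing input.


These are not equivalent — on base=4, step=-4 the outputs split (253 vs 1).
original: shift=-64, then ((((-5) * (3 - step)) < (9 + step)) && ((-step) == abs(base))) is true, then base=256, then shift=260, then returns 253
revised: total=-64, then (!((!(((-5) * (3 - step)) < (9 * step))) || (!((-step) == abs(base))))) is false, then total=8, then returns 1
verdict: not equivalent; witness: base=4, step=-4


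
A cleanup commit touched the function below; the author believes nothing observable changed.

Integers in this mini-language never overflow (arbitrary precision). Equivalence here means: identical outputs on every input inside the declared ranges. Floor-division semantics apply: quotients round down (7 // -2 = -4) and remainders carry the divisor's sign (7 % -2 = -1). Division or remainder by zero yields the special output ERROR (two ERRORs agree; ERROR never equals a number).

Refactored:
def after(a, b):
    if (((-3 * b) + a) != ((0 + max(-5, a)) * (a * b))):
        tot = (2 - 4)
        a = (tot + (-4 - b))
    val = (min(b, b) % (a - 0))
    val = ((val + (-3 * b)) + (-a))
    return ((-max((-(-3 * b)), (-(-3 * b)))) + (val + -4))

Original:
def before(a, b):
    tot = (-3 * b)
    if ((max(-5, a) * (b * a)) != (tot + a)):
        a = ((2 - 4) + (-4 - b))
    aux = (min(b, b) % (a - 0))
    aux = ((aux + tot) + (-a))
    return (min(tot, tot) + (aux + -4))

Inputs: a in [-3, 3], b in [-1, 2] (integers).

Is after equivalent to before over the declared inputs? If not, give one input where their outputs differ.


Reading the diff, among the changes: arithmetic usage differs; local variable names differ; constant usage differs; min/max/abs usage differs.
Spot check at a=-3, b=1 — before: tot = -3; ((max(-5, a) * (b * a)) != (tot + a)) -> true; a = -7; aux = -6; aux = -2; return -9. after: (((-3 * b) + a) != ((0 + max(-5, a)) * (a * b))) -> true; tot = -2; a = -7; val = -6; val = -2; return -9. Both give -9.
Every one of the 28 inputs gives matching results.
verdict: equivalent


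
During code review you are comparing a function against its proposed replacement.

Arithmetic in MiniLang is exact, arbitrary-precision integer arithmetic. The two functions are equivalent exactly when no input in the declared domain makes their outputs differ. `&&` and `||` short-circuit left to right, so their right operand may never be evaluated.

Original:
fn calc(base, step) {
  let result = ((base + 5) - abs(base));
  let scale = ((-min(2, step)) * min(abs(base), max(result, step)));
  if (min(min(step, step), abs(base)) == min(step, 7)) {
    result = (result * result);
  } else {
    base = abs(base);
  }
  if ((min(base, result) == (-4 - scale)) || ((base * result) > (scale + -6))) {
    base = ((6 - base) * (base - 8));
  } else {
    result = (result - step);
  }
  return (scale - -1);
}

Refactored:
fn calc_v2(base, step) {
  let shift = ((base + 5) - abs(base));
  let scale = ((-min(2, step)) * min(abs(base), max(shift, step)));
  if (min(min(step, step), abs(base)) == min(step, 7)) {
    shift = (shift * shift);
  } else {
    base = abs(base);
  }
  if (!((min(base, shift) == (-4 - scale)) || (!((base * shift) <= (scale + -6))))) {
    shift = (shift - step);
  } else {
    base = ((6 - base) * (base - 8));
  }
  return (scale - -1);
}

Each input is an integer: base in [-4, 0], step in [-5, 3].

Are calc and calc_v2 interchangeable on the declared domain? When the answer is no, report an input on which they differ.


This is a faithful refactor — boolean connective usage differs; also comparison usage differs; also local variable names differ, but the computed results match everywhere.
One worked example (base=-3, step=-2) — calc: result=-1, then scale=-2, then (min(min(step, step), abs(base)) == min(step, 7)) is true, then result=1, then ((min(base, result) == (-4 - scale)) || ((base * result) > (scale + -6))) is true, then base=-99, then returns -1; calc_v2: shift=-1, then scale=-2, then (min(min(step, step), abs(base)) == min(step, 7)) is true, then shift=1, then (!((min(base, shift) == (-4 - scale)) || (!((base * shift) <= (scale + -6))))) is false, then base=-99, then returns -1; agreement on -1.
Every one of the 45 inputs gives matching results.
verdict: equivalent


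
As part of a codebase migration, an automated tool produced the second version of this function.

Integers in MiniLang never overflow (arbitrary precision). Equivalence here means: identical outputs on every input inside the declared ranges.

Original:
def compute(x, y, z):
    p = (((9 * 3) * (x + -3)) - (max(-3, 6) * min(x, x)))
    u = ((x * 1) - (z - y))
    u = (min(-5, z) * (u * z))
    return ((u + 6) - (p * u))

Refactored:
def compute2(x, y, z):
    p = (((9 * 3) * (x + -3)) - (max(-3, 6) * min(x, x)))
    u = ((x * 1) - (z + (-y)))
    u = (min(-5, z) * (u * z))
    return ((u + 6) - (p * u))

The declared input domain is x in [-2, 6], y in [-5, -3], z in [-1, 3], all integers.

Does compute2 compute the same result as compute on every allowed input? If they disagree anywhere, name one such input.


The two are interchangeable: arithmetic usage differs, and every declared input agrees.
As a probe, take x=5, y=-4, z=0: compute runs p := 24 | u := 1 | u := 0 | result 6; compute2 runs p := 24 | u := 1 | u := 0 | result 6; both end at 6.
Across all 135 domain points the two functions coincide.
verdict: equivalent


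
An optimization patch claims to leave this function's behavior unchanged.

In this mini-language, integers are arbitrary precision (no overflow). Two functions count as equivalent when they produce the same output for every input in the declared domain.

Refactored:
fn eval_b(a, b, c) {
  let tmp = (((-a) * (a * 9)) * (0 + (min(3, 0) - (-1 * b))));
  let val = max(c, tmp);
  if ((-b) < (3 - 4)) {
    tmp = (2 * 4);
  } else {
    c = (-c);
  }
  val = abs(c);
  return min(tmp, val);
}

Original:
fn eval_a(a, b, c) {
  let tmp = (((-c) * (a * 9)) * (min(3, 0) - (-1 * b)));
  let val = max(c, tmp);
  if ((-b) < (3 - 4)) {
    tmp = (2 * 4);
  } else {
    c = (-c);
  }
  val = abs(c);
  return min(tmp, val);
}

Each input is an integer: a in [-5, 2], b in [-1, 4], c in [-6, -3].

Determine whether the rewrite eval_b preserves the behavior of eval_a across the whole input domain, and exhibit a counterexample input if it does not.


Consider the input a=-5, b=1, c=-6.
eval_a: tmp := -270 | val := -6 | ((-b) < (3 - 4)): false | c := 6 | val := 6 | result -270
eval_b: tmp := -225 | val := -6 | ((-b) < (3 - 4)): false | c := 6 | val := 6 | result -225
-270 vs -225 — the two versions disagree here.
verdict: not equivalent; witness: a=-5, b=1, c=-6


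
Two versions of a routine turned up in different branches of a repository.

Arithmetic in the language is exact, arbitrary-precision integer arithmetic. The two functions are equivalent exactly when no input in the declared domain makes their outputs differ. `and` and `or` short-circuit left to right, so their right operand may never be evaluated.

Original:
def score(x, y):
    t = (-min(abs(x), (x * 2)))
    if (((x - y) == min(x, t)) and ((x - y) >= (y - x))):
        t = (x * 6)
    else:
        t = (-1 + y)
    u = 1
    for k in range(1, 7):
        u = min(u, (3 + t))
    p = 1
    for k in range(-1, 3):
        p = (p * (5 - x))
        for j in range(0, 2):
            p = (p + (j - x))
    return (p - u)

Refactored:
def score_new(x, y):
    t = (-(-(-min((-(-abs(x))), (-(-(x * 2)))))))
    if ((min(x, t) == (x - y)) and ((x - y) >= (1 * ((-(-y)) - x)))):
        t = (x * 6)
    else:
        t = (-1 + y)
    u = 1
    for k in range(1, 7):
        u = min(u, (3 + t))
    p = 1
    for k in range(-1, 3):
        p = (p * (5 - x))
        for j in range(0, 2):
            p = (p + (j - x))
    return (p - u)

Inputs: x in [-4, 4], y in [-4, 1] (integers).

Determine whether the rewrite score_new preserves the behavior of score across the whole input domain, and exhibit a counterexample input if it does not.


Although constant usage differs, plus arithmetic usage differs, 54/54 inputs agree.
verdict: equivalent
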